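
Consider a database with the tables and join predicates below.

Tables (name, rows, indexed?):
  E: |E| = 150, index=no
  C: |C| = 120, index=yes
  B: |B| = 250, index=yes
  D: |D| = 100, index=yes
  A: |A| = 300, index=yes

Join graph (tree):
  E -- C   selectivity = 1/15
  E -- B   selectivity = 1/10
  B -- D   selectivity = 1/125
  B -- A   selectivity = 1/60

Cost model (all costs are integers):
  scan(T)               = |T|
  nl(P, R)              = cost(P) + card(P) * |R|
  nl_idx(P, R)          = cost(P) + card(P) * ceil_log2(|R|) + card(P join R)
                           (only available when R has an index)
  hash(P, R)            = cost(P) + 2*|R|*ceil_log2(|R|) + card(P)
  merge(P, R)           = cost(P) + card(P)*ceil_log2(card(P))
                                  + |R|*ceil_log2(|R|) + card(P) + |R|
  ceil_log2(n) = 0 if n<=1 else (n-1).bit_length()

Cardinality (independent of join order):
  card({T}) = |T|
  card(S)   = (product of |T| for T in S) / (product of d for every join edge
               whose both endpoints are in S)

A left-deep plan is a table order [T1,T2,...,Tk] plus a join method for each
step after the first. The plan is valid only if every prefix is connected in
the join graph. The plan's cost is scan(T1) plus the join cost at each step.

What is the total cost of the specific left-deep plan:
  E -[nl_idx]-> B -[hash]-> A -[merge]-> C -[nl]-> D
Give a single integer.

15315210

step 1: scan E: cost=150, card=150
step 2: join B via nl_idx
    card(P join B) = 150*250/(10) = 3750
    cost = 150 + 150*8 + 3750 = 5100
step 3: join A via hash
    card(P join A) = 3750*300/(60) = 18750
    cost = 5100 + 2*300*9 + 3750 = 14250
step 4: join C via merge
    card(P join C) = 18750*120/(15) = 150000
    cost = 14250 + 18750*15 + 120*7 + 18750 + 120 = 315210
step 5: join D via nl
    card(P join D) = 150000*100/(125) = 120000
    cost = 315210 + 150000*100 = 15315210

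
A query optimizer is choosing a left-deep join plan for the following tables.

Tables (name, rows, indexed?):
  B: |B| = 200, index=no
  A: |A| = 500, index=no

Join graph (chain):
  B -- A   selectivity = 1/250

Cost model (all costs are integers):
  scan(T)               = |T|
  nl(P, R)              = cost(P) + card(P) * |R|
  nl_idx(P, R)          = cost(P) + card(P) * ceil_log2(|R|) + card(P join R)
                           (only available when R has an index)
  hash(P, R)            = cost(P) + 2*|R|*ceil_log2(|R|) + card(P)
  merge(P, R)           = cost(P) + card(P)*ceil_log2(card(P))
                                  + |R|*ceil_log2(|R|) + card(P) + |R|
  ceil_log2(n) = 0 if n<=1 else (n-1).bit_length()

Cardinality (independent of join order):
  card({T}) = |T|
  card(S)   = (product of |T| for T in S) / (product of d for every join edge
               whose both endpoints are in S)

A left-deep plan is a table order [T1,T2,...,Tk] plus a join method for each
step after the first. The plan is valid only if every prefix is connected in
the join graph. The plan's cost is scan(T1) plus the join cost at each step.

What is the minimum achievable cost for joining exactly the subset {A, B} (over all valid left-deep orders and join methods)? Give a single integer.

4200

Selinger DP over subsets of {A,B}:
  {B}: scan cost=200, card=200
  {A}: scan cost=500, card=500
  {AB}: card=400; try (B,hash)→4200, (A,merge)→7000, (B,merge)→7300, (A,hash)→9400, (A,nl)→100200, (B,nl)→100500; best=4200 via (B,hash)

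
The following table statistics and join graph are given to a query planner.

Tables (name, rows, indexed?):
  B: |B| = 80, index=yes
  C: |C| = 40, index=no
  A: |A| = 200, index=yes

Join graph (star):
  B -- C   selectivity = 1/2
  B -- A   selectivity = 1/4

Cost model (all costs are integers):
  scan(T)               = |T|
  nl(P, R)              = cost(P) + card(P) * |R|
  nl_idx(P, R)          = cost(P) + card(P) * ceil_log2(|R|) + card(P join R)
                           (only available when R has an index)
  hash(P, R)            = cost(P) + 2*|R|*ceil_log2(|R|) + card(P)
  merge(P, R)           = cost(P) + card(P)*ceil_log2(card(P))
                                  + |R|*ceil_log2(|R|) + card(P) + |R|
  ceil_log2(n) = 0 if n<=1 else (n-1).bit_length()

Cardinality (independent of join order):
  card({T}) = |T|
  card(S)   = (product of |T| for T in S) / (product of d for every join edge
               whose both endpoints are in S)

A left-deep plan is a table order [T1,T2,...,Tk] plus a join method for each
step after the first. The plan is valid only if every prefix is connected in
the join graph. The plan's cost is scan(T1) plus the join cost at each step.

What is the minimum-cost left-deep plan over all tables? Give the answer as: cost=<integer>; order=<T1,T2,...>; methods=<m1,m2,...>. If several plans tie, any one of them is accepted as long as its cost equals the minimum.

Selinger DP (subsets sized 1..n):
  {B}: scan cost=80, card=80
  {C}: scan cost=40, card=40
  {A}: scan cost=200, card=200
  {BC}: card=1600; try (C,hash)→640, (B,merge)→960, (C,merge)→1000, (B,hash)→1200, (B,nl_idx)→1920, (B,nl)→3240 …(+1); best=640 via (C,hash)
  {AB}: card=4000; try (B,hash)→1520, (A,merge)→2520, (B,merge)→2640, (A,hash)→3360, (A,nl_idx)→4720, (B,nl_idx)→5600 …(+2); best=1520 via (B,hash)
  {ABC}: card=80000; try (A,hash)→5440, (C,hash)→6000, (A,merge)→21640, (C,merge)→53800, (A,nl_idx)→93440, (C,nl)→161520 …(+1); best=5440 via (A,hash)

cost=5440; order=B,C,A; methods=hash,hash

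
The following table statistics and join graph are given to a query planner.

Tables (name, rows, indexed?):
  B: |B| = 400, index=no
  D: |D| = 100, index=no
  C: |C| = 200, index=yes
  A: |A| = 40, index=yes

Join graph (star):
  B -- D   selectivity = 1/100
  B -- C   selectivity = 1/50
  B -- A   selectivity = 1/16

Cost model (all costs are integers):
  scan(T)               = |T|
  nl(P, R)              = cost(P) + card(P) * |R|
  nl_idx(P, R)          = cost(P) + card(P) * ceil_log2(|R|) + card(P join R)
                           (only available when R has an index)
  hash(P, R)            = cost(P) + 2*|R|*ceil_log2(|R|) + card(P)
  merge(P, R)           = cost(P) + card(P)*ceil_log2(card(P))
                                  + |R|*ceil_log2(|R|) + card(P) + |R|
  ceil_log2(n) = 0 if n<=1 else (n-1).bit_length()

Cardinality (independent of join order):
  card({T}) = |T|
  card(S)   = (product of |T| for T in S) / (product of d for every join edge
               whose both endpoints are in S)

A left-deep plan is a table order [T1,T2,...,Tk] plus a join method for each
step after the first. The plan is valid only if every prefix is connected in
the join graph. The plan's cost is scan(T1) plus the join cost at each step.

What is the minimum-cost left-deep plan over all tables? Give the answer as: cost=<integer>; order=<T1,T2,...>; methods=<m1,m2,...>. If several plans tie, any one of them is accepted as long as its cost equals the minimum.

Selinger DP (subsets sized 1..n):
  {B}: scan cost=400, card=400
  {D}: scan cost=100, card=100
  {C}: scan cost=200, card=200
  {A}: scan cost=40, card=40
  {BD}: card=400; try (D,hash)→2200, (B,merge)→4900, (D,merge)→5200, (B,hash)→7400, (B,nl)→40100, (D,nl)→40400; best=2200 via (D,hash)
  {BC}: card=1600; try (C,hash)→4000, (C,nl_idx)→5200, (B,merge)→6000, (C,merge)→6200, (B,hash)→7600, (B,nl)→80200 …(+1); best=4000 via (C,hash)
  {AB}: card=1000; try (A,hash)→1280, (A,nl_idx)→3800, (B,merge)→4320, (A,merge)→4680, (B,hash)→7280, (B,nl)→16040 …(+1); best=1280 via (A,hash)
  {BCD}: card=1600; try (C,hash)→5800, (D,hash)→7000, (C,nl_idx)→7000, (C,merge)→8000, (D,merge)→24000, (C,nl)→82200 …(+1); best=5800 via (C,hash)
  {ABD}: card=1000; try (A,hash)→3080, (D,hash)→3680, (A,nl_idx)→5600, (A,merge)→6480, (D,merge)→13080, (A,nl)→18200 …(+1); best=3080 via (A,hash)
  {ABC}: card=4000; try (C,hash)→5480, (A,hash)→6080, (C,nl_idx)→13280, (C,merge)→14080, (A,nl_idx)→17600, (A,merge)→23480 …(+2); best=5480 via (C,hash)
  {ABCD}: card=4000; try (C,hash)→7280, (A,hash)→7880, (D,hash)→10880, (C,nl_idx)→15080, (C,merge)→15880, (A,nl_idx)→19400 …(+5); best=7280 via (C,hash)

cost=7280; order=B,D,A,C; methods=hash,hash,hash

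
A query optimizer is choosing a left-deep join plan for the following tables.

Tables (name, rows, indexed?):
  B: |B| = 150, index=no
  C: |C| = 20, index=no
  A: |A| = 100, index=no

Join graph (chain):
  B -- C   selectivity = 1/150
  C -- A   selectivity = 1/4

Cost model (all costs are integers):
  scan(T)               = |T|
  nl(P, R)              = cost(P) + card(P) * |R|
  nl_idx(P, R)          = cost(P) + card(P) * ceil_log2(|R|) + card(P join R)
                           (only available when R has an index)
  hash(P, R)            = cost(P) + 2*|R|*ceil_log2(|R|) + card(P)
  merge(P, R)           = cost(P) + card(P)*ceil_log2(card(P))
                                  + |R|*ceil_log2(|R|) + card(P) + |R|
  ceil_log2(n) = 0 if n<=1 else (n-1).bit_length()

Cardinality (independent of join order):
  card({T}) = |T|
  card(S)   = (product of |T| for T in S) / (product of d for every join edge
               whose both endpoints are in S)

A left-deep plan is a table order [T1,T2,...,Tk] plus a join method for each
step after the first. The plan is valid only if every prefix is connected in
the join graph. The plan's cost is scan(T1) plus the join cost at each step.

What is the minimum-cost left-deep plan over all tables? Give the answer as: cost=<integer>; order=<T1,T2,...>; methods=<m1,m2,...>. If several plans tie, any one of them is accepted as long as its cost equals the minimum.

cost=1420; order=B,C,A; methods=hash,merge

Selinger DP (subsets sized 1..n):
  {B}: scan cost=150, card=150
  {C}: scan cost=20, card=20
  {A}: scan cost=100, card=100
  {BC}: card=20; try (C,hash)→500, (B,merge)→1490, (C,merge)→1620, (B,hash)→2440, (B,nl)→3020, (C,nl)→3150; best=500 via (C,hash)
  {AC}: card=500; try (C,hash)→400, (A,merge)→940, (C,merge)→1020, (A,hash)→1440, (A,nl)→2020, (C,nl)→2100; best=400 via (C,hash)
  {ABC}: card=500; try (A,merge)→1420, (A,hash)→1920, (A,nl)→2500, (B,hash)→3300, (B,merge)→6750, (B,nl)→75400; best=1420 via (A,merge)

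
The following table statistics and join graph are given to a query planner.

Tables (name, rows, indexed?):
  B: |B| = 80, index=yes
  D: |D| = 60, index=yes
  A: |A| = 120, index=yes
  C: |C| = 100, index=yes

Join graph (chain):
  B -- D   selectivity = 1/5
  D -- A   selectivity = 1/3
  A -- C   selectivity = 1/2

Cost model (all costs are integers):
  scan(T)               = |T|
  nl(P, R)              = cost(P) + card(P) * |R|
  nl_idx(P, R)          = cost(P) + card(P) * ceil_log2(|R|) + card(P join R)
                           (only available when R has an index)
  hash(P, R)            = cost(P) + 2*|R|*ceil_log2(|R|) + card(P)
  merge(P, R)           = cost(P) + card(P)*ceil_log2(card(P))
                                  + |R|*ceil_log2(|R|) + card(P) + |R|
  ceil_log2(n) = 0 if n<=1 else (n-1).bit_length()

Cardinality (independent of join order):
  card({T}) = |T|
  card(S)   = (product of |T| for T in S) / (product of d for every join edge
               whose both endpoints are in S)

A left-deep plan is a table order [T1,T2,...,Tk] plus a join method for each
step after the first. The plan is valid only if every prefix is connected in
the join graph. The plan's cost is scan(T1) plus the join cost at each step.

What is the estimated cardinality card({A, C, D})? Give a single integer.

Tables in S: A(120), C(100), D(60)
Edges inside S: D-A(d=3), A-C(d=2)
numerator = 120 * 100 * 60 = 720000
denominator = 3 * 2 = 6
card(S) = 720000 / 6 = 120000

120000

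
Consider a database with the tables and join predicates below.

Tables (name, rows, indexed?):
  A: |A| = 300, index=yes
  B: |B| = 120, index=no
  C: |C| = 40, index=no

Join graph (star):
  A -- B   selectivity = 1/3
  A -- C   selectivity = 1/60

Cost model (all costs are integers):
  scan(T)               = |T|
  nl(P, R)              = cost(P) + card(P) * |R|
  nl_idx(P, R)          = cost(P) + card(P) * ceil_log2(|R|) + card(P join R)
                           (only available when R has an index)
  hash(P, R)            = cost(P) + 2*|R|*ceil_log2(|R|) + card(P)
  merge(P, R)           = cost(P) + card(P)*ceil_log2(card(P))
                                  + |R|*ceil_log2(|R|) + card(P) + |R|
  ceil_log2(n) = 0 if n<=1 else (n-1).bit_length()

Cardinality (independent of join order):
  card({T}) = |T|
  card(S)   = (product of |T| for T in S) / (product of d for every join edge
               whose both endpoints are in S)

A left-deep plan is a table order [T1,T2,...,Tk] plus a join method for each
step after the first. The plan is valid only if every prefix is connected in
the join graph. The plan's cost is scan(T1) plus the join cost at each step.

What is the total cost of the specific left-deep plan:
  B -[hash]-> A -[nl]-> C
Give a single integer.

485640

step 1: scan B: cost=120, card=120
step 2: join A via hash
    card(P join A) = 120*300/(3) = 12000
    cost = 120 + 2*300*9 + 120 = 5640
step 3: join C via nl
    card(P join C) = 12000*40/(60) = 8000
    cost = 5640 + 12000*40 = 485640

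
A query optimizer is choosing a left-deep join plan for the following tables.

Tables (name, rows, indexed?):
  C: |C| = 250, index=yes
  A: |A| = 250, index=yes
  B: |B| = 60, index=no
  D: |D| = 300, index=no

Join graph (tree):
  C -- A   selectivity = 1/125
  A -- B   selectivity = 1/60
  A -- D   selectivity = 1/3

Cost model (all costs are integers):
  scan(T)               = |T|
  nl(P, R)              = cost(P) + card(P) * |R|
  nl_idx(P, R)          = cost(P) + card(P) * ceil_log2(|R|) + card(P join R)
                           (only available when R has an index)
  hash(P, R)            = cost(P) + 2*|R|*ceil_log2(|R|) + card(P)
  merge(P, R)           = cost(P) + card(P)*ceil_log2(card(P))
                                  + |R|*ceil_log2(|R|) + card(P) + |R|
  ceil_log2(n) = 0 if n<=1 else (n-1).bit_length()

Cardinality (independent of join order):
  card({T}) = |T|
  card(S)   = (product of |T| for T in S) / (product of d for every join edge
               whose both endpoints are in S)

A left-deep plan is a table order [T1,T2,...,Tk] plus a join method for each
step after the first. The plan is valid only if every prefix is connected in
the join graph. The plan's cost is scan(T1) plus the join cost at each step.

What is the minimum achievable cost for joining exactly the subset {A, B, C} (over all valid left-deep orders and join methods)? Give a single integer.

3290

Selinger DP over subsets of {A,B,C}:
  {C}: scan cost=250, card=250
  {A}: scan cost=250, card=250
  {B}: scan cost=60, card=60
  {AC}: card=500; try (C,nl_idx)→2750, (A,nl_idx)→2750, (C,hash)→4500, (A,hash)→4500, (C,merge)→4750, (A,merge)→4750 …(+2); best=2750 via (C,nl_idx)
  {AB}: card=250; try (A,nl_idx)→790, (B,hash)→1220, (A,merge)→2730, (B,merge)→2920, (A,hash)→4120, (A,nl)→15060 …(+1); best=790 via (A,nl_idx)
  {ABC}: card=500; try (C,nl_idx)→3290, (B,hash)→3970, (C,hash)→5040, (C,merge)→5290, (B,merge)→8170, (B,nl)→32750 …(+1); best=3290 via (C,nl_idx)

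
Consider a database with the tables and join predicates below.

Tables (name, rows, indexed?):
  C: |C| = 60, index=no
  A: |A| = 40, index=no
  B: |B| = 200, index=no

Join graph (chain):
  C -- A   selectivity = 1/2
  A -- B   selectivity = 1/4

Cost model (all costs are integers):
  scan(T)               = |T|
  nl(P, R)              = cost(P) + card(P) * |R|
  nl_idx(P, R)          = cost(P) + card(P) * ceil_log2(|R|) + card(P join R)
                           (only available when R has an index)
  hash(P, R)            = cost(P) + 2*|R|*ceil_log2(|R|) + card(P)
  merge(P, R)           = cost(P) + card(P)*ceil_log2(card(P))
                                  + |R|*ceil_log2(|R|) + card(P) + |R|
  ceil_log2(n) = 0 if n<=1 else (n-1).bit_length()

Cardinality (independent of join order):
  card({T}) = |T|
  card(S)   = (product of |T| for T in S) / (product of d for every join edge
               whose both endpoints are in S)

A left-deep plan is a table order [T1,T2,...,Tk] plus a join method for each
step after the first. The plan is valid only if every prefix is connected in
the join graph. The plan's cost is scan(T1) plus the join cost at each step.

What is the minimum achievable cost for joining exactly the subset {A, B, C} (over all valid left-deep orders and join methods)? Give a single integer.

Selinger DP over subsets of {A,B,C}:
  {C}: scan cost=60, card=60
  {A}: scan cost=40, card=40
  {B}: scan cost=200, card=200
  {AC}: card=1200; try (A,hash)→600, (C,merge)→740, (A,merge)→760, (C,hash)→800, (C,nl)→2440, (A,nl)→2460; best=600 via (A,hash)
  {AB}: card=2000; try (A,hash)→880, (B,merge)→2120, (A,merge)→2280, (B,hash)→3280, (B,nl)→8040, (A,nl)→8200; best=880 via (A,hash)
  {ABC}: card=60000; try (C,hash)→3600, (B,hash)→5000, (B,merge)→16800, (C,merge)→25300, (C,nl)→120880, (B,nl)→240600; best=3600 via (C,hash)

3600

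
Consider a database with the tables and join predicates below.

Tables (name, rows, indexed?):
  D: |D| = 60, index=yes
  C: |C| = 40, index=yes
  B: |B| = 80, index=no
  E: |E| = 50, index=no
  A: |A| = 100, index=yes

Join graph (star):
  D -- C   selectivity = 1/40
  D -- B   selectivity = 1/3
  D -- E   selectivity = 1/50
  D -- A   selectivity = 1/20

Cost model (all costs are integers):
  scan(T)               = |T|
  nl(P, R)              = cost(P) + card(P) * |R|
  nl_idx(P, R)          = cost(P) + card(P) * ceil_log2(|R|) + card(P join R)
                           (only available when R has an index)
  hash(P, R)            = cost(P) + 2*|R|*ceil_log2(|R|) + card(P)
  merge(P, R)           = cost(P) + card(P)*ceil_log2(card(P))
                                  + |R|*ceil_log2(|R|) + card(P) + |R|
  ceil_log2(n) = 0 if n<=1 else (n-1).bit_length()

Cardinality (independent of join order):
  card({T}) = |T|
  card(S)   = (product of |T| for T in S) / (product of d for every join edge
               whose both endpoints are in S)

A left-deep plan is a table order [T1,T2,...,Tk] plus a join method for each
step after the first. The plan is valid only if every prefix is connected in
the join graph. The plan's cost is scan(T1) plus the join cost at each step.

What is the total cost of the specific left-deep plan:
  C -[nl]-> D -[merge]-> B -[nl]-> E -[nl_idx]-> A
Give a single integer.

102700

step 1: scan C: cost=40, card=40
step 2: join D via nl
    card(P join D) = 40*60/(40) = 60
    cost = 40 + 40*60 = 2440
step 3: join B via merge
    card(P join B) = 60*80/(3) = 1600
    cost = 2440 + 60*6 + 80*7 + 60 + 80 = 3500
step 4: join E via nl
    card(P join E) = 1600*50/(50) = 1600
    cost = 3500 + 1600*50 = 83500
step 5: join A via nl_idx
    card(P join A) = 1600*100/(20) = 8000
    cost = 83500 + 1600*7 + 8000 = 102700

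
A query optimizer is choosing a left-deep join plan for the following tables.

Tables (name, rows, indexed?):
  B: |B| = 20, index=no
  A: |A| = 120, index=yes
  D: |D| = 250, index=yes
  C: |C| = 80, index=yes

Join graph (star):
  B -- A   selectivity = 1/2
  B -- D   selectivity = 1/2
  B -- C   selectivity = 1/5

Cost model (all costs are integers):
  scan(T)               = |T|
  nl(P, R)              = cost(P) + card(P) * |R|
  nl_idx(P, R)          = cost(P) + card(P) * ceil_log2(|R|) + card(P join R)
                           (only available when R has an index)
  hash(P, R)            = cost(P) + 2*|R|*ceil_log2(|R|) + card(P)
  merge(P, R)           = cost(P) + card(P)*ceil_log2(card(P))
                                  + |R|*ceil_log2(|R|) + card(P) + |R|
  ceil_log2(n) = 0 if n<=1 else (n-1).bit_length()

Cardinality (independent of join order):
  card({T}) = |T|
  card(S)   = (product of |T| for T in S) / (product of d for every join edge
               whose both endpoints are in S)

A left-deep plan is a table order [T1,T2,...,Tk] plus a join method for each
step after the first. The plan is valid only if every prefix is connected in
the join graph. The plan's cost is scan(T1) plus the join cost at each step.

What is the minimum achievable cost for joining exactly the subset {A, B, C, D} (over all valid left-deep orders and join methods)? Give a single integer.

25560

Selinger DP over subsets of {A,B,C,D}:
  {B}: scan cost=20, card=20
  {A}: scan cost=120, card=120
  {D}: scan cost=250, card=250
  {C}: scan cost=80, card=80
  {AB}: card=1200; try (B,hash)→440, (A,merge)→1100, (B,merge)→1200, (A,nl_idx)→1360, (A,hash)→1720, (A,nl)→2420 …(+1); best=440 via (B,hash)
  {BD}: card=2500; try (B,hash)→700, (D,merge)→2390, (B,merge)→2620, (D,nl_idx)→2680, (D,hash)→4040, (D,nl)→5020 …(+1); best=700 via (B,hash)
  {BC}: card=320; try (B,hash)→360, (C,nl_idx)→480, (C,merge)→780, (B,merge)→840, (C,hash)→1160, (C,nl)→1620 …(+1); best=360 via (B,hash)
  {ABD}: card=150000; try (A,hash)→4880, (D,hash)→5640, (D,merge)→17090, (A,merge)→34160, (D,nl_idx)→160040, (A,nl_idx)→168200 …(+2); best=4880 via (A,hash)
  {ABC}: card=19200; try (A,hash)→2360, (C,hash)→2760, (A,merge)→4520, (C,merge)→15480, (A,nl_idx)→21800, (C,nl_idx)→28040 …(+2); best=2360 via (A,hash)
  {BCD}: card=40000; try (C,hash)→4320, (D,hash)→4680, (D,merge)→5810, (C,merge)→33840, (D,nl_idx)→42920, (C,nl_idx)→58200 …(+2); best=4320 via (C,hash)
  {ABCD}: card=2400000; try (D,hash)→25560, (A,hash)→46000, (C,hash)→156000, (D,merge)→311810, (A,merge)→685280, (D,nl_idx)→2555960 …(+6); best=25560 via (D,hash)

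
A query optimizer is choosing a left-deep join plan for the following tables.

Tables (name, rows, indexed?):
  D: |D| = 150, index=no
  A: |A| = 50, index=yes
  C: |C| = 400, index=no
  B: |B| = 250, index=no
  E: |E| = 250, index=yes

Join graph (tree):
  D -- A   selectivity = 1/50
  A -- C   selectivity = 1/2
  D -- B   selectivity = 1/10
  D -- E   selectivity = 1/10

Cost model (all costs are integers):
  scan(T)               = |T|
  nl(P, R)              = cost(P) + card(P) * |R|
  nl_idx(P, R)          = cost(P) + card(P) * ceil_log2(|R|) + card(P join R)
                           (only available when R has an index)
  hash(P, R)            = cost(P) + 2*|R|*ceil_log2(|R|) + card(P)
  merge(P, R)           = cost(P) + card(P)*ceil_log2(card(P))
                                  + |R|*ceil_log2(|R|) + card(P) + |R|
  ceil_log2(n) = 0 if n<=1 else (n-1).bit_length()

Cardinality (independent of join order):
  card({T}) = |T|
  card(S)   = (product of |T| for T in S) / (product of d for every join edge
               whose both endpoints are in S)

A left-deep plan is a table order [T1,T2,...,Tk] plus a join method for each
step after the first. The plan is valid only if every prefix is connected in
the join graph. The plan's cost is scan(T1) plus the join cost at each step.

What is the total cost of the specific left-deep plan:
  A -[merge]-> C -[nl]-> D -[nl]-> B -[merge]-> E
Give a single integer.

24756650

step 1: scan A: cost=50, card=50
step 2: join C via merge
    card(P join C) = 50*400/(2) = 10000
    cost = 50 + 50*6 + 400*9 + 50 + 400 = 4400
step 3: join D via nl
    card(P join D) = 10000*150/(50) = 30000
    cost = 4400 + 10000*150 = 1504400
step 4: join B via nl
    card(P join B) = 30000*250/(10) = 750000
    cost = 1504400 + 30000*250 = 9004400
step 5: join E via merge
    card(P join E) = 750000*250/(10) = 18750000
    cost = 9004400 + 750000*20 + 250*8 + 750000 + 250 = 24756650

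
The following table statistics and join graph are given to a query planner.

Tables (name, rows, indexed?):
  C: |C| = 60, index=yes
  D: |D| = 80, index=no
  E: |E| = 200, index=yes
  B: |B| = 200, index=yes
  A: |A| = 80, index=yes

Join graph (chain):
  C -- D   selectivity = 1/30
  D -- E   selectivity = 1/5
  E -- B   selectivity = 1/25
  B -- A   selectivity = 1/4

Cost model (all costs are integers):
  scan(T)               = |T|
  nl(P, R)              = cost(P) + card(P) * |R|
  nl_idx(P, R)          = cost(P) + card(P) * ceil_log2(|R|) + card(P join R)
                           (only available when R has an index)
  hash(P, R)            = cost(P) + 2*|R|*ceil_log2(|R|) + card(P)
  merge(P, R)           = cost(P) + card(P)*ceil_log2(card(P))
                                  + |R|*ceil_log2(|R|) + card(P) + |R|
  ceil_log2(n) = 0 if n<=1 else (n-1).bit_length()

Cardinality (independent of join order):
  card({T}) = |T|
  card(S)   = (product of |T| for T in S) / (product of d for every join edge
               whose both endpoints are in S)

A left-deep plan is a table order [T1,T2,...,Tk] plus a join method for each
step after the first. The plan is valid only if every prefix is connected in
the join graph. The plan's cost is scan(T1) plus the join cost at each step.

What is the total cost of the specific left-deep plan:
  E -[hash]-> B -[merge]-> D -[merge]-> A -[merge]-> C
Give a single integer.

10674100

step 1: scan E: cost=200, card=200
step 2: join B via hash
    card(P join B) = 200*200/(25) = 1600
    cost = 200 + 2*200*8 + 200 = 3600
step 3: join D via merge
    card(P join D) = 1600*80/(5) = 25600
    cost = 3600 + 1600*11 + 80*7 + 1600 + 80 = 23440
step 4: join A via merge
    card(P join A) = 25600*80/(4) = 512000
    cost = 23440 + 25600*15 + 80*7 + 25600 + 80 = 433680
step 5: join C via merge
    card(P join C) = 512000*60/(30) = 1024000
    cost = 433680 + 512000*19 + 60*6 + 512000 + 60 = 10674100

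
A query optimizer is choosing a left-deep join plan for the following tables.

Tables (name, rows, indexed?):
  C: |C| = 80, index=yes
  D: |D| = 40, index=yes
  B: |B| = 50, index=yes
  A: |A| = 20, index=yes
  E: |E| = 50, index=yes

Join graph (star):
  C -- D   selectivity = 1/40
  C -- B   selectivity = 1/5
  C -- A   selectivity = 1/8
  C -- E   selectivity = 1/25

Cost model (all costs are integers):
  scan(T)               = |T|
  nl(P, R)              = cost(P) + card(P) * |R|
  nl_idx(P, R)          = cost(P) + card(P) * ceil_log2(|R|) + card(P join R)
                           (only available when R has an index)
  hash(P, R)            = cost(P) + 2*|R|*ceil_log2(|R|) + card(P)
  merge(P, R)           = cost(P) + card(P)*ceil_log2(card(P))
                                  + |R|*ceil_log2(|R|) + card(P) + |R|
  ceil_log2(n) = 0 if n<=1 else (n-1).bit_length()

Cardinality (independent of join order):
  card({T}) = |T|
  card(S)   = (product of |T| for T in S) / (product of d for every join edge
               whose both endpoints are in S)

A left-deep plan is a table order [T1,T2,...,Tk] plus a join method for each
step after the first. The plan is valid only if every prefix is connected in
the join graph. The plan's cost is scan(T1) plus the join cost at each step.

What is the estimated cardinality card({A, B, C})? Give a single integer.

2000

Tables in S: A(20), B(50), C(80)
Edges inside S: C-B(d=5), C-A(d=8)
numerator = 20 * 50 * 80 = 80000
denominator = 5 * 8 = 40
card(S) = 80000 / 40 = 2000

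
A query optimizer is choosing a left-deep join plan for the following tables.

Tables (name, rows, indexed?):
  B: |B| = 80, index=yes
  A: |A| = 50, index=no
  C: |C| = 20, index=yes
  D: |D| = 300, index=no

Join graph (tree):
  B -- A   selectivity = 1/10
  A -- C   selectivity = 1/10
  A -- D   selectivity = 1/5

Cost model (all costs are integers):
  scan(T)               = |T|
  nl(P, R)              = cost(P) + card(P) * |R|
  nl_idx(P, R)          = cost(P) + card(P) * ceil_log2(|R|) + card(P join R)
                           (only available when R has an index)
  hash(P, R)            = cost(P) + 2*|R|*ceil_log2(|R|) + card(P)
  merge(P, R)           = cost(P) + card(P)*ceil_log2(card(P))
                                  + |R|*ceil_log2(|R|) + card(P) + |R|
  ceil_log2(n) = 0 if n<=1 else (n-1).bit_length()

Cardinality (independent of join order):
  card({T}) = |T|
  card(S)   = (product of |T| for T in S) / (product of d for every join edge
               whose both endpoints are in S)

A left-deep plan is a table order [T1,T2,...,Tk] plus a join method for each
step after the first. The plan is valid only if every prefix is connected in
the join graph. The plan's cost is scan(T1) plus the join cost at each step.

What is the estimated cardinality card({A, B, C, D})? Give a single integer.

48000

Tables in S: A(50), B(80), C(20), D(300)
Edges inside S: B-A(d=10), A-C(d=10), A-D(d=5)
numerator = 50 * 80 * 20 * 300 = 24000000
denominator = 10 * 10 * 5 = 500
card(S) = 24000000 / 500 = 48000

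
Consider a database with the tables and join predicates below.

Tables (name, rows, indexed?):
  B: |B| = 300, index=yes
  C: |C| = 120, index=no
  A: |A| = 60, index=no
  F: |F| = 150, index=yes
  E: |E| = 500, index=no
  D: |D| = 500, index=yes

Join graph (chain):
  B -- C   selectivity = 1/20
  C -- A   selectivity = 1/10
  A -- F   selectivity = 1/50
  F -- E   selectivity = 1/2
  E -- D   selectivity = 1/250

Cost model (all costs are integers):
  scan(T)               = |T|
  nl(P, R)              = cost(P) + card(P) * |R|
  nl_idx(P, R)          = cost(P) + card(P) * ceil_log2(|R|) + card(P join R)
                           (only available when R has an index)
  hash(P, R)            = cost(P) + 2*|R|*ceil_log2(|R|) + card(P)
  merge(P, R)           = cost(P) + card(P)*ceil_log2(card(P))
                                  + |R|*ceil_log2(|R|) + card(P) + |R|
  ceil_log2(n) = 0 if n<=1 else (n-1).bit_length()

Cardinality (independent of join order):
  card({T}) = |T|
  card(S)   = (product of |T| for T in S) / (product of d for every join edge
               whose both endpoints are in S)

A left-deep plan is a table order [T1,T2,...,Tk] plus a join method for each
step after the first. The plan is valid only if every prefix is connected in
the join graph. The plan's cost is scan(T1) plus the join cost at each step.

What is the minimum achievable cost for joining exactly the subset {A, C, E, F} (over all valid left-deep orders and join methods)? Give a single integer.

Selinger DP over subsets of {A,C,E,F}:
  {C}: scan cost=120, card=120
  {A}: scan cost=60, card=60
  {F}: scan cost=150, card=150
  {E}: scan cost=500, card=500
  {AC}: card=720; try (A,hash)→960, (C,merge)→1440, (A,merge)→1500, (C,hash)→1800, (C,nl)→7260, (A,nl)→7320; best=960 via (A,hash)
  {AF}: card=180; try (F,nl_idx)→720, (A,hash)→1020, (F,merge)→1830, (A,merge)→1920, (F,hash)→2520, (F,nl)→9060 …(+1); best=720 via (F,nl_idx)
  {EF}: card=37500; try (F,hash)→3400, (E,merge)→6500, (F,merge)→6850, (E,hash)→9300, (F,nl_idx)→42000, (E,nl)→75150 …(+1); best=3400 via (F,hash)
  {ACF}: card=2160; try (C,hash)→2580, (C,merge)→3300, (F,hash)→4080, (F,nl_idx)→8880, (F,merge)→10230, (C,nl)→22320 …(+1); best=2580 via (C,hash)
  {AEF}: card=45000; try (E,merge)→7340, (E,hash)→9900, (A,hash)→41620, (E,nl)→90720, (A,merge)→641320, (A,nl)→2253400; best=7340 via (E,merge)
  {ACEF}: card=540000; try (E,hash)→13740, (E,merge)→35660, (C,hash)→54020, (C,merge)→773300, (E,nl)→1082580, (C,nl)→5407340; best=13740 via (E,hash)

13740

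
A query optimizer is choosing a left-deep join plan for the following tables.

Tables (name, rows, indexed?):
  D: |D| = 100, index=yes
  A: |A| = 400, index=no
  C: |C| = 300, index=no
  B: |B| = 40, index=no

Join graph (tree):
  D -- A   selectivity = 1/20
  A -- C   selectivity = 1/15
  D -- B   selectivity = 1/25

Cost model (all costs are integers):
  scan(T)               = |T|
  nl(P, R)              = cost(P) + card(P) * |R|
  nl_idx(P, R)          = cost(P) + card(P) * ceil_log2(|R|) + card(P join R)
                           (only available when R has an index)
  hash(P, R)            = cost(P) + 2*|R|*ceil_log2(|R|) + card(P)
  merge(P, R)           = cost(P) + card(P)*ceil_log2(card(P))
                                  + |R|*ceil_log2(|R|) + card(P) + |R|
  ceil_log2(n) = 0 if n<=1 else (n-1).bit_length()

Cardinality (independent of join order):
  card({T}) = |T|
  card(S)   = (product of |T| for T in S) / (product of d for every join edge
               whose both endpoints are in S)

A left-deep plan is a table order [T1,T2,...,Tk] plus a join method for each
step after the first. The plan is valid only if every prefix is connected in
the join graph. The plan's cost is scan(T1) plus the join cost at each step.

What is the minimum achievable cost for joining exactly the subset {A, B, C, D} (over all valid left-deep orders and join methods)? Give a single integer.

13280

Selinger DP over subsets of {A,B,C,D}:
  {D}: scan cost=100, card=100
  {A}: scan cost=400, card=400
  {C}: scan cost=300, card=300
  {B}: scan cost=40, card=40
  {AD}: card=2000; try (D,hash)→2200, (A,merge)→4900, (D,merge)→5200, (D,nl_idx)→5200, (A,hash)→7400, (A,nl)→40100 …(+1); best=2200 via (D,hash)
  {BD}: card=160; try (D,nl_idx)→480, (B,hash)→680, (D,merge)→1120, (B,merge)→1180, (D,hash)→1480, (D,nl)→4040 …(+1); best=480 via (D,nl_idx)
  {AC}: card=8000; try (C,hash)→6200, (A,merge)→7300, (C,merge)→7400, (A,hash)→7800, (A,nl)→120300, (C,nl)→120400; best=6200 via (C,hash)
  {ACD}: card=40000; try (C,hash)→9600, (D,hash)→15600, (C,merge)→29200, (D,nl_idx)→102200, (D,merge)→119000, (C,nl)→602200 …(+1); best=9600 via (C,hash)
  {ABD}: card=3200; try (B,hash)→4680, (A,merge)→5920, (A,hash)→7840, (B,merge)→26480, (A,nl)→64480, (B,nl)→82200; best=4680 via (B,hash)
  {ABCD}: card=64000; try (C,hash)→13280, (C,merge)→49280, (B,hash)→50080, (B,merge)→689880, (C,nl)→964680, (B,nl)→1609600; best=13280 via (C,hash)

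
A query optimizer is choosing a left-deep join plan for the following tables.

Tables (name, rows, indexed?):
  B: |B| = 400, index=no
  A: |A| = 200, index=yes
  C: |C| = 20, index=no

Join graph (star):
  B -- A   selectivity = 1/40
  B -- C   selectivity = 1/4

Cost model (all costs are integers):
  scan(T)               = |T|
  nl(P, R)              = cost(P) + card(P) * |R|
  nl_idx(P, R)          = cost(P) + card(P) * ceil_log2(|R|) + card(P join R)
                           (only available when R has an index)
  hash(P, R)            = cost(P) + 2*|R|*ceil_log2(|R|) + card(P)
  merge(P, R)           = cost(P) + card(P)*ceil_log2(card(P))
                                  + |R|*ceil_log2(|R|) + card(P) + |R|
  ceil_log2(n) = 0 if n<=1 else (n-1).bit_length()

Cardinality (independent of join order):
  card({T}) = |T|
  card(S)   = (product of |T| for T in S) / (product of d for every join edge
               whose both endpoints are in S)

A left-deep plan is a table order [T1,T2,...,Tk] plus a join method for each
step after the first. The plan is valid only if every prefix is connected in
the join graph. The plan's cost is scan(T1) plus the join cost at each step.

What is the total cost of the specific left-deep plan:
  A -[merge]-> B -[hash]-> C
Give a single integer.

8200

step 1: scan A: cost=200, card=200
step 2: join B via merge
    card(P join B) = 200*400/(40) = 2000
    cost = 200 + 200*8 + 400*9 + 200 + 400 = 6000
step 3: join C via hash
    card(P join C) = 2000*20/(4) = 10000
    cost = 6000 + 2*20*5 + 2000 = 8200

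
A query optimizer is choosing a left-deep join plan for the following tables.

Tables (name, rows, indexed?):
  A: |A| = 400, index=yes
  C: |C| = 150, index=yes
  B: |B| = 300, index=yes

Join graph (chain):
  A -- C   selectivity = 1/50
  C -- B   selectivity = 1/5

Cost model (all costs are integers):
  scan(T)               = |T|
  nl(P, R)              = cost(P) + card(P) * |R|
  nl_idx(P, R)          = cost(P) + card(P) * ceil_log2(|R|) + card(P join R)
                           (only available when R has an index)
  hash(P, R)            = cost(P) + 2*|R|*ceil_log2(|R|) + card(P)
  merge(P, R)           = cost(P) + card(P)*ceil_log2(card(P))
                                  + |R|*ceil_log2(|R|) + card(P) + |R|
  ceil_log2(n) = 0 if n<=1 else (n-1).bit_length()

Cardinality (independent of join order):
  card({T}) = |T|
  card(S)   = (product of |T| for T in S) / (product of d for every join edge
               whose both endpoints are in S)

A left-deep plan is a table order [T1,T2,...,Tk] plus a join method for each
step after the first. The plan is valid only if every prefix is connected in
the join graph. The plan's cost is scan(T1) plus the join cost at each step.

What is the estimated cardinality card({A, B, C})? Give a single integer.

72000

Tables in S: A(400), B(300), C(150)
Edges inside S: A-C(d=50), C-B(d=5)
numerator = 400 * 300 * 150 = 18000000
denominator = 50 * 5 = 250
card(S) = 18000000 / 250 = 72000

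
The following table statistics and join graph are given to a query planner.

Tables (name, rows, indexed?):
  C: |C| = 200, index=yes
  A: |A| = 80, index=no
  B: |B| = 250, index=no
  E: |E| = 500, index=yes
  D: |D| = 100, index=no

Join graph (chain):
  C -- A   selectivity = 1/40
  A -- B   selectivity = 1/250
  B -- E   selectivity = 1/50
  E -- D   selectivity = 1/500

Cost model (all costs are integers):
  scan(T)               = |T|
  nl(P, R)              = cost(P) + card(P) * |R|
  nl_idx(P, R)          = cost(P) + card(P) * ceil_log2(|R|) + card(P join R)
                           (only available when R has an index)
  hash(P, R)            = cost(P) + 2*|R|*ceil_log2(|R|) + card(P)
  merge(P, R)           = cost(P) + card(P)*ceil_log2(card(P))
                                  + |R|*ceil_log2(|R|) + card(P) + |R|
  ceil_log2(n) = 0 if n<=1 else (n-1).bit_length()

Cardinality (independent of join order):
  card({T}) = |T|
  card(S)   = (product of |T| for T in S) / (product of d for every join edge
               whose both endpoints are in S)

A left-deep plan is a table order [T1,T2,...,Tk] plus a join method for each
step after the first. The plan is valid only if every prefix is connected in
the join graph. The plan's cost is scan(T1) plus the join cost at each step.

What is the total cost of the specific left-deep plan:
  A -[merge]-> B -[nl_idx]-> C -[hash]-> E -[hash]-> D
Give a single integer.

18810

step 1: scan A: cost=80, card=80
step 2: join B via merge
    card(P join B) = 80*250/(250) = 80
    cost = 80 + 80*7 + 250*8 + 80 + 250 = 2970
step 3: join C via nl_idx
    card(P join C) = 80*200/(40) = 400
    cost = 2970 + 80*8 + 400 = 4010
step 4: join E via hash
    card(P join E) = 400*500/(50) = 4000
    cost = 4010 + 2*500*9 + 400 = 13410
step 5: join D via hash
    card(P join D) = 4000*100/(500) = 800
    cost = 13410 + 2*100*7 + 4000 = 18810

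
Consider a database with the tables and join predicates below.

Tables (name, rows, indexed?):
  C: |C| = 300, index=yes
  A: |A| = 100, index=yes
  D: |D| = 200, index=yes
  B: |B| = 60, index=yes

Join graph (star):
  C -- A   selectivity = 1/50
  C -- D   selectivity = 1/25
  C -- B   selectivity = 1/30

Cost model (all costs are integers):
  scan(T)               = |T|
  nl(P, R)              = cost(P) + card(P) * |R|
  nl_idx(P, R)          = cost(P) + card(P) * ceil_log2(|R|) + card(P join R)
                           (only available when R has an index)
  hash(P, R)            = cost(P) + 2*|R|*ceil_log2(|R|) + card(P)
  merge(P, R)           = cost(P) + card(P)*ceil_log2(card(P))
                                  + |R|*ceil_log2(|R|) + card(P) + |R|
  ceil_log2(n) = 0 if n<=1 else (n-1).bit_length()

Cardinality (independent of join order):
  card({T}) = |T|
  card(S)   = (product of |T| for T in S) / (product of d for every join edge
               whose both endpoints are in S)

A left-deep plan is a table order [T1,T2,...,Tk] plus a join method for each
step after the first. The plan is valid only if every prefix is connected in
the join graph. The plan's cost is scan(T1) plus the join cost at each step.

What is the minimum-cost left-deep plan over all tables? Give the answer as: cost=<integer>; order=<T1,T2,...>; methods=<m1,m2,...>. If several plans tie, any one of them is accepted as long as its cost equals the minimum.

Selinger DP (subsets sized 1..n):
  {C}: scan cost=300, card=300
  {A}: scan cost=100, card=100
  {D}: scan cost=200, card=200
  {B}: scan cost=60, card=60
  {AC}: card=600; try (C,nl_idx)→1600, (A,hash)→2000, (A,nl_idx)→3000, (C,merge)→3900, (A,merge)→4100, (C,hash)→5600 …(+2); best=1600 via (C,nl_idx)
  {CD}: card=2400; try (D,hash)→3800, (C,nl_idx)→4400, (C,merge)→5000, (D,merge)→5100, (D,nl_idx)→5100, (C,hash)→5800 …(+2); best=3800 via (D,hash)
  {BC}: card=600; try (C,nl_idx)→1200, (B,hash)→1320, (B,nl_idx)→2700, (C,merge)→3480, (B,merge)→3720, (C,hash)→5520 …(+2); best=1200 via (C,nl_idx)
  {ACD}: card=4800; try (D,hash)→5400, (A,hash)→7600, (D,merge)→10000, (D,nl_idx)→11200, (A,nl_idx)→25400, (A,merge)→35800 …(+2); best=5400 via (D,hash)
  {ABC}: card=1200; try (B,hash)→2920, (A,hash)→3200, (B,nl_idx)→6400, (A,nl_idx)→6600, (A,merge)→8600, (B,merge)→8620 …(+2); best=2920 via (B,hash)
  {BCD}: card=4800; try (D,hash)→5000, (B,hash)→6920, (D,merge)→9600, (D,nl_idx)→10800, (B,nl_idx)→23000, (B,merge)→35420 …(+2); best=5000 via (D,hash)
  {ABCD}: card=9600; try (D,hash)→7320, (B,hash)→10920, (A,hash)→11200, (D,merge)→19120, (D,nl_idx)→22120, (B,nl_idx)→43800 …(+6); best=7320 via (D,hash)

cost=7320; order=A,C,B,D; methods=nl_idx,hash,hash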